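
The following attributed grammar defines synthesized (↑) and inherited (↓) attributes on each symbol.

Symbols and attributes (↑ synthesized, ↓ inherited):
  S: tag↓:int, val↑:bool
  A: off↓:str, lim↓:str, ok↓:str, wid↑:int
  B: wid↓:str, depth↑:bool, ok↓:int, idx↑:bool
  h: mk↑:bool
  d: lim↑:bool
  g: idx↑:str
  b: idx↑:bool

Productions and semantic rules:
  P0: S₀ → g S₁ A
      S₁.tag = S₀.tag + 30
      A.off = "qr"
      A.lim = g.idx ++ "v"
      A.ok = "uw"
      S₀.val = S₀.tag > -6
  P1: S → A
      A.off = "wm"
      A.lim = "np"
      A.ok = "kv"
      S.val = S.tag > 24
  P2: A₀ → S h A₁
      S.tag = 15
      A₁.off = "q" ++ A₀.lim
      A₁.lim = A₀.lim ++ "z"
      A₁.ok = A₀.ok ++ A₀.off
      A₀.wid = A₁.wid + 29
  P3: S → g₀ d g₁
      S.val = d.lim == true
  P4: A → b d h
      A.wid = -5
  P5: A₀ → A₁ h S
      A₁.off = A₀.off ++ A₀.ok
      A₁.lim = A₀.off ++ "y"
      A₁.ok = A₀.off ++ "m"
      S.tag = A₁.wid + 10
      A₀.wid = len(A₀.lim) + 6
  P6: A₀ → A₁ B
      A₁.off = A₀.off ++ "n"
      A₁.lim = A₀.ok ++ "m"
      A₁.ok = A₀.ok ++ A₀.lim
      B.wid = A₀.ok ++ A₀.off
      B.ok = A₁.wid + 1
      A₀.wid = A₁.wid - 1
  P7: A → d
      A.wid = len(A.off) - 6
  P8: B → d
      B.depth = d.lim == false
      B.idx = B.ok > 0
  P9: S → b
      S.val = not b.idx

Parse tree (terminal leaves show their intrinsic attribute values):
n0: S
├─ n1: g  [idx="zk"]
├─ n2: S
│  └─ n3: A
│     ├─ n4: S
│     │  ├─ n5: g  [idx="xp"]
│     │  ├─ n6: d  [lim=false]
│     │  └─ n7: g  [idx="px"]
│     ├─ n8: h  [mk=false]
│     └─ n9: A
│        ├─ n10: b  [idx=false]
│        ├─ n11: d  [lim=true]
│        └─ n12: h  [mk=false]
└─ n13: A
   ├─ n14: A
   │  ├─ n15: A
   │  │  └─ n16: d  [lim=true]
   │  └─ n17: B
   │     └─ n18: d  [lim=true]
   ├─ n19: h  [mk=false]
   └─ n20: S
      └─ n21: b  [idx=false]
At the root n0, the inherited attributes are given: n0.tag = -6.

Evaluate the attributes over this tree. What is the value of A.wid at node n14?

1. n0.tag = -6  [given at root]
2. n1.idx = "zk"  [terminal]
3. n2.tag = 24  [S₀.tag + 30]
4. n3.off = "wm"  ["wm"]
5. n3.lim = "np"  ["np"]
6. n3.ok = "kv"  ["kv"]
7. n4.tag = 15  [15]
8. n5.idx = "xp"  [terminal]
9. n6.lim = false  [terminal]
10. n7.idx = "px"  [terminal]
11. n4.val = false  [d.lim == true]
12. n8.mk = false  [terminal]
13. n9.off = "qnp"  ["q" ++ A₀.lim]
14. n9.lim = "npz"  [A₀.lim ++ "z"]
15. n9.ok = "kvwm"  [A₀.ok ++ A₀.off]
16. n10.idx = false  [terminal]
17. n11.lim = true  [terminal]
18. n12.mk = false  [terminal]
19. n9.wid = -5  [-5]
20. n3.wid = 24  [A₁.wid + 29]
21. n2.val = false  [S.tag > 24]
22. n13.off = "qr"  ["qr"]
23. n13.lim = "zkv"  [g.idx ++ "v"]
24. n13.ok = "uw"  ["uw"]
25. n14.off = "qruw"  [A₀.off ++ A₀.ok]
26. n14.lim = "qry"  [A₀.off ++ "y"]
27. n14.ok = "qrm"  [A₀.off ++ "m"]
28. n15.off = "qruwn"  [A₀.off ++ "n"]
29. n15.lim = "qrmm"  [A₀.ok ++ "m"]
30. n15.ok = "qrmqry"  [A₀.ok ++ A₀.lim]
31. n16.lim = true  [terminal]
32. n15.wid = -1  [len(A.off) - 6]
33. n17.wid = "qrmqruw"  [A₀.ok ++ A₀.off]
34. n17.ok = 0  [A₁.wid + 1]
35. n18.lim = true  [terminal]
36. n17.depth = false  [d.lim == false]
37. n17.idx = false  [B.ok > 0]
38. n14.wid = -2  [A₁.wid - 1]
39. n19.mk = false  [terminal]
40. n20.tag = 8  [A₁.wid + 10]
41. n21.idx = false  [terminal]
42. n20.val = true  [not b.idx]
43. n13.wid = 9  [len(A₀.lim) + 6]
44. n0.val = false  [S₀.tag > -6]

-2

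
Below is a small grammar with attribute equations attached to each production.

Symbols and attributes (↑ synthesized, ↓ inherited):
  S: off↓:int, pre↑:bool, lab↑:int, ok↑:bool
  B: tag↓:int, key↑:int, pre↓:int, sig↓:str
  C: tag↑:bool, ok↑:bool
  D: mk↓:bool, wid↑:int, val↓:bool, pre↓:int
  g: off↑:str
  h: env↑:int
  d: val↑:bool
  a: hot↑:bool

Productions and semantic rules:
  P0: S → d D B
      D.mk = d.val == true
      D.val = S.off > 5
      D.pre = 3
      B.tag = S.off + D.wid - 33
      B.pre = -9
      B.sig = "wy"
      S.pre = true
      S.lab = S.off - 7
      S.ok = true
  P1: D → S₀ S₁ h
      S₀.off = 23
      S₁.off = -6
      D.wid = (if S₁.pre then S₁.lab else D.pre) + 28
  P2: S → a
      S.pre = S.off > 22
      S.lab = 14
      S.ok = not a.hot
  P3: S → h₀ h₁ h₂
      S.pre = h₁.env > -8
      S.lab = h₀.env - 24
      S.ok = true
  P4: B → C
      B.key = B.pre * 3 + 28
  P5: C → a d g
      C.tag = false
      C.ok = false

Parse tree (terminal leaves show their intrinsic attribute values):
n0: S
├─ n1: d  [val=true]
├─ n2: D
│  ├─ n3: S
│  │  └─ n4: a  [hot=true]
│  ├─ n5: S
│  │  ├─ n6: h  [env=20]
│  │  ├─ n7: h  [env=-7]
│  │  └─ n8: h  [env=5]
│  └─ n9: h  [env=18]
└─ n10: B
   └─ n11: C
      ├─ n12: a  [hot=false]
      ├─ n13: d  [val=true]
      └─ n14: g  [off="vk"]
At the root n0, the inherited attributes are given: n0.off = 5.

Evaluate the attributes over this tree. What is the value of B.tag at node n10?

-4

1. n0.off = 5  [given at root]
2. n1.val = true  [terminal]
3. n2.mk = true  [d.val == true]
4. n2.val = false  [S.off > 5]
5. n2.pre = 3  [3]
6. n3.off = 23  [23]
7. n4.hot = true  [terminal]
8. n3.pre = true  [S.off > 22]
9. n3.lab = 14  [14]
10. n3.ok = false  [not a.hot]
11. n5.off = -6  [-6]
12. n6.env = 20  [terminal]
13. n7.env = -7  [terminal]
14. n8.env = 5  [terminal]
15. n5.pre = true  [h₁.env > -8]
16. n5.lab = -4  [h₀.env - 24]
17. n5.ok = true  [true]
18. n9.env = 18  [terminal]
19. n2.wid = 24  [(if S₁.pre then S₁.lab else D.pre) + 28]
20. n10.tag = -4  [S.off + D.wid - 33]
21. n10.pre = -9  [-9]
22. n10.sig = "wy"  ["wy"]
23. n12.hot = false  [terminal]
24. n13.val = true  [terminal]
25. n14.off = "vk"  [terminal]
26. n11.tag = false  [false]
27. n11.ok = false  [false]
28. n10.key = 1  [B.pre * 3 + 28]
29. n0.pre = true  [true]
30. n0.lab = -2  [S.off - 7]
31. n0.ok = true  [true]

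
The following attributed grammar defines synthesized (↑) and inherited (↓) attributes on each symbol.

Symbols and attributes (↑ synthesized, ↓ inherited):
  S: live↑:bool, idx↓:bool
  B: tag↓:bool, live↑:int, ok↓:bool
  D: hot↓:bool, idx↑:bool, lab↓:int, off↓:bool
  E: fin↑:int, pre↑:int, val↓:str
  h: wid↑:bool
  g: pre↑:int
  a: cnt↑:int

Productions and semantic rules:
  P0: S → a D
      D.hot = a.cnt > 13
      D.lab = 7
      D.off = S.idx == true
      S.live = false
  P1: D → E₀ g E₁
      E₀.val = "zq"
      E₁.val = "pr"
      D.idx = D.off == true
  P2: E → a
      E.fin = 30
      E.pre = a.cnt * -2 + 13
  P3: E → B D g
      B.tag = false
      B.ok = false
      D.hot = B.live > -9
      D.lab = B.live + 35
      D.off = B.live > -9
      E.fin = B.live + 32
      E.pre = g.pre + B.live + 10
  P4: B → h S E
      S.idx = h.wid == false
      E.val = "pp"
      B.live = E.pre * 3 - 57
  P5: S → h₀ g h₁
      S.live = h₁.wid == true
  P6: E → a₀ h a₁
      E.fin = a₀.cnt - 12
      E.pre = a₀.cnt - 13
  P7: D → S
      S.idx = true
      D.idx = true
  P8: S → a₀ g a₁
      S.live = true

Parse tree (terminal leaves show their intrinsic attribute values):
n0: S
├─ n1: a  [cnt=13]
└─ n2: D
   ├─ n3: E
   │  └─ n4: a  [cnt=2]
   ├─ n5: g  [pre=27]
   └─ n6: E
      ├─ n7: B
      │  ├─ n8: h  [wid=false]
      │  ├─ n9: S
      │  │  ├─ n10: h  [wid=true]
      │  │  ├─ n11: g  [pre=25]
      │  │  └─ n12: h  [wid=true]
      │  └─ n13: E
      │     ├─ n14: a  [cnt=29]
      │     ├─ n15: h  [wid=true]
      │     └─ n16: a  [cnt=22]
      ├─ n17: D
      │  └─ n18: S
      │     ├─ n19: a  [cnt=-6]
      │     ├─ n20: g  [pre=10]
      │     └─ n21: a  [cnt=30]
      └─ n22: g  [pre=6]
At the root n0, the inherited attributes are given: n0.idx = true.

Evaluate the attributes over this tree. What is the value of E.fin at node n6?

23

1. n0.idx = true  [given at root]
2. n1.cnt = 13  [terminal]
3. n2.hot = false  [a.cnt > 13]
4. n2.lab = 7  [7]
5. n2.off = true  [S.idx == true]
6. n3.val = "zq"  ["zq"]
7. n4.cnt = 2  [terminal]
8. n3.fin = 30  [30]
9. n3.pre = 9  [a.cnt * -2 + 13]
10. n5.pre = 27  [terminal]
11. n6.val = "pr"  ["pr"]
12. n7.tag = false  [false]
13. n7.ok = false  [false]
14. n8.wid = false  [terminal]
15. n9.idx = true  [h.wid == false]
16. n10.wid = true  [terminal]
17. n11.pre = 25  [terminal]
18. n12.wid = true  [terminal]
19. n9.live = true  [h₁.wid == true]
20. n13.val = "pp"  ["pp"]
21. n14.cnt = 29  [terminal]
22. n15.wid = true  [terminal]
23. n16.cnt = 22  [terminal]
24. n13.fin = 17  [a₀.cnt - 12]
25. n13.pre = 16  [a₀.cnt - 13]
26. n7.live = -9  [E.pre * 3 - 57]
27. n17.hot = false  [B.live > -9]
28. n17.lab = 26  [B.live + 35]
29. n17.off = false  [B.live > -9]
30. n18.idx = true  [true]
31. n19.cnt = -6  [terminal]
32. n20.pre = 10  [terminal]
33. n21.cnt = 30  [terminal]
34. n18.live = true  [true]
35. n17.idx = true  [true]
36. n22.pre = 6  [terminal]
37. n6.fin = 23  [B.live + 32]
38. n6.pre = 7  [g.pre + B.live + 10]
39. n2.idx = true  [D.off == true]
40. n0.live = false  [false]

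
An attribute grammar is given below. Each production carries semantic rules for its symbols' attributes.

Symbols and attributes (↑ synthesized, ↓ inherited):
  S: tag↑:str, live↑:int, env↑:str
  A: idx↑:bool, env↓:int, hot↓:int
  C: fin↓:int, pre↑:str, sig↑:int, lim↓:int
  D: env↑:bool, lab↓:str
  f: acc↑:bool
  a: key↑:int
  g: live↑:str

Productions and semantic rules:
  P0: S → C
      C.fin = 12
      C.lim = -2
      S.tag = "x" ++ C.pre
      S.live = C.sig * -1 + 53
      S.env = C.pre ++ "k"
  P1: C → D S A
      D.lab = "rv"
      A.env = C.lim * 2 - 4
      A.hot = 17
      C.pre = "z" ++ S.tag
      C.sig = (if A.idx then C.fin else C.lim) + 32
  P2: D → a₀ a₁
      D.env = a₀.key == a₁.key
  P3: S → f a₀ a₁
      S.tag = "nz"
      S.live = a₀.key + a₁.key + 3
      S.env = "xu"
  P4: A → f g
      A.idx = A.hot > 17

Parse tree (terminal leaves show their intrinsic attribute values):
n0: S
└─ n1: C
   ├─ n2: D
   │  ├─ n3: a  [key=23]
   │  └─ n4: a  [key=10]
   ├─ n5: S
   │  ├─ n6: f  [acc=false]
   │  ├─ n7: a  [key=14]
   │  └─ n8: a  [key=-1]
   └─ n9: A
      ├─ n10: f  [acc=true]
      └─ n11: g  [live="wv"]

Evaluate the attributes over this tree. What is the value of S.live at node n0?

23

1. n1.fin = 12  [12]
2. n1.lim = -2  [-2]
3. n2.lab = "rv"  ["rv"]
4. n3.key = 23  [terminal]
5. n4.key = 10  [terminal]
6. n2.env = false  [a₀.key == a₁.key]
7. n6.acc = false  [terminal]
8. n7.key = 14  [terminal]
9. n8.key = -1  [terminal]
10. n5.tag = "nz"  ["nz"]
11. n5.live = 16  [a₀.key + a₁.key + 3]
12. n5.env = "xu"  ["xu"]
13. n9.env = -8  [C.lim * 2 - 4]
14. n9.hot = 17  [17]
15. n10.acc = true  [terminal]
16. n11.live = "wv"  [terminal]
17. n9.idx = false  [A.hot > 17]
18. n1.pre = "znz"  ["z" ++ S.tag]
19. n1.sig = 30  [(if A.idx then C.fin else C.lim) + 32]
20. n0.tag = "xznz"  ["x" ++ C.pre]
21. n0.live = 23  [C.sig * -1 + 53]
22. n0.env = "znzk"  [C.pre ++ "k"]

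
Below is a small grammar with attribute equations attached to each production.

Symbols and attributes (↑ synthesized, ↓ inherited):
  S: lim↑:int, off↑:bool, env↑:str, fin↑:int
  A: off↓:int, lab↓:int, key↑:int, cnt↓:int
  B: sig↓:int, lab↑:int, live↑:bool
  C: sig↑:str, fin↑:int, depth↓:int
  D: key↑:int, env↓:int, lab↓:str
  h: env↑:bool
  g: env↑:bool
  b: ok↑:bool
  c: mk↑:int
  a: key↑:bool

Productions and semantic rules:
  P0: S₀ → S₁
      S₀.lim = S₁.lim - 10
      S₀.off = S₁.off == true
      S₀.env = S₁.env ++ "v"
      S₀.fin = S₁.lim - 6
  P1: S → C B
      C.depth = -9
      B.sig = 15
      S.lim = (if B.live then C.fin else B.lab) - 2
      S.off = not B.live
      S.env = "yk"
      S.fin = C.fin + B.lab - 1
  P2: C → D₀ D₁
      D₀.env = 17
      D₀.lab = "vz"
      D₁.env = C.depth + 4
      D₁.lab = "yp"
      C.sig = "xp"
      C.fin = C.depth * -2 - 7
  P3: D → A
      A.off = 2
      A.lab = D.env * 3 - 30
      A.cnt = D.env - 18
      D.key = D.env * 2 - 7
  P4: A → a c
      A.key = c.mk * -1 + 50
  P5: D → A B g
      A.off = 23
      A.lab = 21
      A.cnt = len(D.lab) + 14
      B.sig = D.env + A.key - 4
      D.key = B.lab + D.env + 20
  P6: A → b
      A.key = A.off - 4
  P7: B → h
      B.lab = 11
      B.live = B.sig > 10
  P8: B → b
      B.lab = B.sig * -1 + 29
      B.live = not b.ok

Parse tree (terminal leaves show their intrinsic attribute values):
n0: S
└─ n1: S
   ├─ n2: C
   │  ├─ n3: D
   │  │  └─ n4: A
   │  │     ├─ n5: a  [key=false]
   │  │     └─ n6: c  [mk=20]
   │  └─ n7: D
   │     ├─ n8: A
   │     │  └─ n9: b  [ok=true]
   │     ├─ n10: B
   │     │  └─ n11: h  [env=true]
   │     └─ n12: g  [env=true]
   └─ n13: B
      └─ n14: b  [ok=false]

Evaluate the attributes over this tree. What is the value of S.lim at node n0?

-1

1. n2.depth = -9  [-9]
2. n3.env = 17  [17]
3. n3.lab = "vz"  ["vz"]
4. n4.off = 2  [2]
5. n4.lab = 21  [D.env * 3 - 30]
6. n4.cnt = -1  [D.env - 18]
7. n5.key = false  [terminal]
8. n6.mk = 20  [terminal]
9. n4.key = 30  [c.mk * -1 + 50]
10. n3.key = 27  [D.env * 2 - 7]
11. n7.env = -5  [C.depth + 4]
12. n7.lab = "yp"  ["yp"]
13. n8.off = 23  [23]
14. n8.lab = 21  [21]
15. n8.cnt = 16  [len(D.lab) + 14]
16. n9.ok = true  [terminal]
17. n8.key = 19  [A.off - 4]
18. n10.sig = 10  [D.env + A.key - 4]
19. n11.env = true  [terminal]
20. n10.lab = 11  [11]
21. n10.live = false  [B.sig > 10]
22. n12.env = true  [terminal]
23. n7.key = 26  [B.lab + D.env + 20]
24. n2.sig = "xp"  ["xp"]
25. n2.fin = 11  [C.depth * -2 - 7]
26. n13.sig = 15  [15]
27. n14.ok = false  [terminal]
28. n13.lab = 14  [B.sig * -1 + 29]
29. n13.live = true  [not b.ok]
30. n1.lim = 9  [(if B.live then C.fin else B.lab) - 2]
31. n1.off = false  [not B.live]
32. n1.env = "yk"  ["yk"]
33. n1.fin = 24  [C.fin + B.lab - 1]
34. n0.lim = -1  [S₁.lim - 10]
35. n0.off = false  [S₁.off == true]
36. n0.env = "ykv"  [S₁.env ++ "v"]
37. n0.fin = 3  [S₁.lim - 6]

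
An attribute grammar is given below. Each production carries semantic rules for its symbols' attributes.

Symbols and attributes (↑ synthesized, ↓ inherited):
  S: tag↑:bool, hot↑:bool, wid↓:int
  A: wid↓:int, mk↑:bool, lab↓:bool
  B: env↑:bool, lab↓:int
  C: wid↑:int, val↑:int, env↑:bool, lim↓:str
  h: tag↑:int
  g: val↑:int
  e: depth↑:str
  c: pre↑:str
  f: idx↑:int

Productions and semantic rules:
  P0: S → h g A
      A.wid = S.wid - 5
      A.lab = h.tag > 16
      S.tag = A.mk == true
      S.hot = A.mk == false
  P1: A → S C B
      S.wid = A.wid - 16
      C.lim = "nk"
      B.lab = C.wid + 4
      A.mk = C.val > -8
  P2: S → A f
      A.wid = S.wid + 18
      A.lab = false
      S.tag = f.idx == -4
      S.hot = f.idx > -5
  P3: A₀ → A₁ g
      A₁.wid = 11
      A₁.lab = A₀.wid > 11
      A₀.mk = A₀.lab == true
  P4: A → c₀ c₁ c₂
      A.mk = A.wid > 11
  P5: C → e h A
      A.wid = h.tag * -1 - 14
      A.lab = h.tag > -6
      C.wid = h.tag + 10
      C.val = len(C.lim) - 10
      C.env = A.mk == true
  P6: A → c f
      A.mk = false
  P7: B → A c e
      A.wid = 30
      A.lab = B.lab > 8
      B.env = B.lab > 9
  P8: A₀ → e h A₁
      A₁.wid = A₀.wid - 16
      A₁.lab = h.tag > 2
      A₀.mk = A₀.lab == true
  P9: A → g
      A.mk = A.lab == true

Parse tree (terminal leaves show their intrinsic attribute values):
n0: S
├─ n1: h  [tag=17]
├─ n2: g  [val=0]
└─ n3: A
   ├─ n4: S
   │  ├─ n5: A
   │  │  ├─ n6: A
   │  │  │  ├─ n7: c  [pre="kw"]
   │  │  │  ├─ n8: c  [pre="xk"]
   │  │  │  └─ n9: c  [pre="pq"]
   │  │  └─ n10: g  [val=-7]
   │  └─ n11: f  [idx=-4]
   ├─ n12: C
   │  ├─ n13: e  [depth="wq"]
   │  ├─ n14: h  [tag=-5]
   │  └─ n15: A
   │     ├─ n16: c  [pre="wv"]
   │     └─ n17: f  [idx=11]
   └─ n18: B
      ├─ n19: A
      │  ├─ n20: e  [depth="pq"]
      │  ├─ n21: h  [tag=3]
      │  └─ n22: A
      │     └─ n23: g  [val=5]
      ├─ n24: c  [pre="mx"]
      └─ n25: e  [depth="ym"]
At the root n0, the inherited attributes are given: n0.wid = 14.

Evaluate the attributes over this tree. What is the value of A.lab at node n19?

true

1. n0.wid = 14  [given at root]
2. n1.tag = 17  [terminal]
3. n2.val = 0  [terminal]
4. n3.wid = 9  [S.wid - 5]
5. n3.lab = true  [h.tag > 16]
6. n4.wid = -7  [A.wid - 16]
7. n5.wid = 11  [S.wid + 18]
8. n5.lab = false  [false]
9. n6.wid = 11  [11]
10. n6.lab = false  [A₀.wid > 11]
11. n7.pre = "kw"  [terminal]
12. n8.pre = "xk"  [terminal]
13. n9.pre = "pq"  [terminal]
14. n6.mk = false  [A.wid > 11]
15. n10.val = -7  [terminal]
16. n5.mk = false  [A₀.lab == true]
17. n11.idx = -4  [terminal]
18. n4.tag = true  [f.idx == -4]
19. n4.hot = true  [f.idx > -5]
20. n12.lim = "nk"  ["nk"]
21. n13.depth = "wq"  [terminal]
22. n14.tag = -5  [terminal]
23. n15.wid = -9  [h.tag * -1 - 14]
24. n15.lab = true  [h.tag > -6]
25. n16.pre = "wv"  [terminal]
26. n17.idx = 11  [terminal]
27. n15.mk = false  [false]
28. n12.wid = 5  [h.tag + 10]
29. n12.val = -8  [len(C.lim) - 10]
30. n12.env = false  [A.mk == true]
31. n18.lab = 9  [C.wid + 4]
32. n19.wid = 30  [30]
33. n19.lab = true  [B.lab > 8]
34. n20.depth = "pq"  [terminal]
35. n21.tag = 3  [terminal]
36. n22.wid = 14  [A₀.wid - 16]
37. n22.lab = true  [h.tag > 2]
38. n23.val = 5  [terminal]
39. n22.mk = true  [A.lab == true]
40. n19.mk = true  [A₀.lab == true]
41. n24.pre = "mx"  [terminal]
42. n25.depth = "ym"  [terminal]
43. n18.env = false  [B.lab > 9]
44. n3.mk = false  [C.val > -8]
45. n0.tag = false  [A.mk == true]
46. n0.hot = true  [A.mk == false]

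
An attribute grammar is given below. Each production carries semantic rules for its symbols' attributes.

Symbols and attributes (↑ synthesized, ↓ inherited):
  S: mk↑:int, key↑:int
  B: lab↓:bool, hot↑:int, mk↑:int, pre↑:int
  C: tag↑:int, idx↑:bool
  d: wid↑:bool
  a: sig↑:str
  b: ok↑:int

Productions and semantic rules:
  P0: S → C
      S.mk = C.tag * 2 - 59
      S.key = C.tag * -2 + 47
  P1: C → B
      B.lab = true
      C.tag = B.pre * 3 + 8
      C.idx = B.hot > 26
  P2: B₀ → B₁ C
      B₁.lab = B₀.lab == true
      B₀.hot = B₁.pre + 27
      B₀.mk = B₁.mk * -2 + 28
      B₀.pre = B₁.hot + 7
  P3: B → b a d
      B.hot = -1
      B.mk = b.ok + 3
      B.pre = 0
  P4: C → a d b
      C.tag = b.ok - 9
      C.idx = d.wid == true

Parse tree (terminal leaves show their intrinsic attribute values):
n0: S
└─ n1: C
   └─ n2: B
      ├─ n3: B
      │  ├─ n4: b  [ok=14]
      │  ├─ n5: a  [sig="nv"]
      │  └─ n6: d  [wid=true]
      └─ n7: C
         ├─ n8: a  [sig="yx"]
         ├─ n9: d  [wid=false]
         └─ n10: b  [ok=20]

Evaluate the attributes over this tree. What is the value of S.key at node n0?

-5

1. n2.lab = true  [true]
2. n3.lab = true  [B₀.lab == true]
3. n4.ok = 14  [terminal]
4. n5.sig = "nv"  [terminal]
5. n6.wid = true  [terminal]
6. n3.hot = -1  [-1]
7. n3.mk = 17  [b.ok + 3]
8. n3.pre = 0  [0]
9. n8.sig = "yx"  [terminal]
10. n9.wid = false  [terminal]
11. n10.ok = 20  [terminal]
12. n7.tag = 11  [b.ok - 9]
13. n7.idx = false  [d.wid == true]
14. n2.hot = 27  [B₁.pre + 27]
15. n2.mk = -6  [B₁.mk * -2 + 28]
16. n2.pre = 6  [B₁.hot + 7]
17. n1.tag = 26  [B.pre * 3 + 8]
18. n1.idx = true  [B.hot > 26]
19. n0.mk = -7  [C.tag * 2 - 59]
20. n0.key = -5  [C.tag * -2 + 47]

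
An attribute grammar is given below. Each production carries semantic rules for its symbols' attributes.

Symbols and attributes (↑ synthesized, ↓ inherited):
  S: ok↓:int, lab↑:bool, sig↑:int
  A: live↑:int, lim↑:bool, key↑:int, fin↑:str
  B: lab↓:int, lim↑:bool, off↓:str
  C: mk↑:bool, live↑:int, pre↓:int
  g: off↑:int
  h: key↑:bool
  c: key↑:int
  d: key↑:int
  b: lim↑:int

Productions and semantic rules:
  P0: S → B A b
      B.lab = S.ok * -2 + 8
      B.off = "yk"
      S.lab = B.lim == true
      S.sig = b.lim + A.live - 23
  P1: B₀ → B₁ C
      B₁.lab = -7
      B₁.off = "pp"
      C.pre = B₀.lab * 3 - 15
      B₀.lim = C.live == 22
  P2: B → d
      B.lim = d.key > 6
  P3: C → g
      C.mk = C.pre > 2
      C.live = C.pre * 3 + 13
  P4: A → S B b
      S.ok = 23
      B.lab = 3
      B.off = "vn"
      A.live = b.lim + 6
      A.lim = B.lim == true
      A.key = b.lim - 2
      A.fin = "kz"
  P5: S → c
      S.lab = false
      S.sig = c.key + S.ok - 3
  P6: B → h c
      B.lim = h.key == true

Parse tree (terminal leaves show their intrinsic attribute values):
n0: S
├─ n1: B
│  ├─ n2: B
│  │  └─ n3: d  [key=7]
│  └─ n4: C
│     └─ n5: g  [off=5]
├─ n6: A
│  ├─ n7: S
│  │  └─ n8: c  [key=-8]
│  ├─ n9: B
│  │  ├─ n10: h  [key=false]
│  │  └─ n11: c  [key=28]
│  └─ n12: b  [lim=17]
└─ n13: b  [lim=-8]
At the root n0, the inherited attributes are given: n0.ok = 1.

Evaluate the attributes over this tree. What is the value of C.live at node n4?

1. n0.ok = 1  [given at root]
2. n1.lab = 6  [S.ok * -2 + 8]
3. n1.off = "yk"  ["yk"]
4. n2.lab = -7  [-7]
5. n2.off = "pp"  ["pp"]
6. n3.key = 7  [terminal]
7. n2.lim = true  [d.key > 6]
8. n4.pre = 3  [B₀.lab * 3 - 15]
9. n5.off = 5  [terminal]
10. n4.mk = true  [C.pre > 2]
11. n4.live = 22  [C.pre * 3 + 13]
12. n1.lim = true  [C.live == 22]
13. n7.ok = 23  [23]
14. n8.key = -8  [terminal]
15. n7.lab = false  [false]
16. n7.sig = 12  [c.key + S.ok - 3]
17. n9.lab = 3  [3]
18. n9.off = "vn"  ["vn"]
19. n10.key = false  [terminal]
20. n11.key = 28  [terminal]
21. n9.lim = false  [h.key == true]
22. n12.lim = 17  [terminal]
23. n6.live = 23  [b.lim + 6]
24. n6.lim = false  [B.lim == true]
25. n6.key = 15  [b.lim - 2]
26. n6.fin = "kz"  ["kz"]
27. n13.lim = -8  [terminal]
28. n0.lab = true  [B.lim == true]
29. n0.sig = -8  [b.lim + A.live - 23]

22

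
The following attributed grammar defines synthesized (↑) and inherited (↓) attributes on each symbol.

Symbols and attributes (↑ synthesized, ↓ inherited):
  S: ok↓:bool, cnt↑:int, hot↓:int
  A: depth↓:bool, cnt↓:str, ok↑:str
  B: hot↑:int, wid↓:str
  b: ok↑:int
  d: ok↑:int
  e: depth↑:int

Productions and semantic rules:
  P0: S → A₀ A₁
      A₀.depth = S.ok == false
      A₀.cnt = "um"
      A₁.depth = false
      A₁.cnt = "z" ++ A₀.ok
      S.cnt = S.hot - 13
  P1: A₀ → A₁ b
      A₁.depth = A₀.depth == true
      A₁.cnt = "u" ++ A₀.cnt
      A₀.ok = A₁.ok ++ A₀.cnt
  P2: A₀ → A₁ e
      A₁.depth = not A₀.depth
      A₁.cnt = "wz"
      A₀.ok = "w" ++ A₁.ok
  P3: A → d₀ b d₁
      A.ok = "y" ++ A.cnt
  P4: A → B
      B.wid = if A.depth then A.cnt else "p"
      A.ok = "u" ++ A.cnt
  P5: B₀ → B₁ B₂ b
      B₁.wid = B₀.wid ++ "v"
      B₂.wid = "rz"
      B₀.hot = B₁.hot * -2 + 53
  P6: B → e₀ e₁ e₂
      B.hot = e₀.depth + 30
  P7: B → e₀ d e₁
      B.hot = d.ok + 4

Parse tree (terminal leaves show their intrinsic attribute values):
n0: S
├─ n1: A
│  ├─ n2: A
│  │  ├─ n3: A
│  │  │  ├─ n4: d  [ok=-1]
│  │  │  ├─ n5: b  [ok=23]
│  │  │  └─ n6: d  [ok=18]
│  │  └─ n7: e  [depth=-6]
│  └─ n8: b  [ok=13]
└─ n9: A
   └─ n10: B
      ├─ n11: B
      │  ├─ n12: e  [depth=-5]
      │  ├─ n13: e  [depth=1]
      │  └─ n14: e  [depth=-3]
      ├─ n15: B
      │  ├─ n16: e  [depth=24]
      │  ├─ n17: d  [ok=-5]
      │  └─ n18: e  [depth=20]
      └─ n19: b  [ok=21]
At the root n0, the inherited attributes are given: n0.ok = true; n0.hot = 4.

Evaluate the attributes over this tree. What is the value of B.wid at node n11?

"pv"

1. n0.ok = true  [given at root]
2. n0.hot = 4  [given at root]
3. n1.depth = false  [S.ok == false]
4. n1.cnt = "um"  ["um"]
5. n2.depth = false  [A₀.depth == true]
6. n2.cnt = "uum"  ["u" ++ A₀.cnt]
7. n3.depth = true  [not A₀.depth]
8. n3.cnt = "wz"  ["wz"]
9. n4.ok = -1  [terminal]
10. n5.ok = 23  [terminal]
11. n6.ok = 18  [terminal]
12. n3.ok = "ywz"  ["y" ++ A.cnt]
13. n7.depth = -6  [terminal]
14. n2.ok = "wywz"  ["w" ++ A₁.ok]
15. n8.ok = 13  [terminal]
16. n1.ok = "wywzum"  [A₁.ok ++ A₀.cnt]
17. n9.depth = false  [false]
18. n9.cnt = "zwywzum"  ["z" ++ A₀.ok]
19. n10.wid = "p"  [if A.depth then A.cnt else "p"]
20. n11.wid = "pv"  [B₀.wid ++ "v"]
21. n12.depth = -5  [terminal]
22. n13.depth = 1  [terminal]
23. n14.depth = -3  [terminal]
24. n11.hot = 25  [e₀.depth + 30]
25. n15.wid = "rz"  ["rz"]
26. n16.depth = 24  [terminal]
27. n17.ok = -5  [terminal]
28. n18.depth = 20  [terminal]
29. n15.hot = -1  [d.ok + 4]
30. n19.ok = 21  [terminal]
31. n10.hot = 3  [B₁.hot * -2 + 53]
32. n9.ok = "uzwywzum"  ["u" ++ A.cnt]
33. n0.cnt = -9  [S.hot - 13]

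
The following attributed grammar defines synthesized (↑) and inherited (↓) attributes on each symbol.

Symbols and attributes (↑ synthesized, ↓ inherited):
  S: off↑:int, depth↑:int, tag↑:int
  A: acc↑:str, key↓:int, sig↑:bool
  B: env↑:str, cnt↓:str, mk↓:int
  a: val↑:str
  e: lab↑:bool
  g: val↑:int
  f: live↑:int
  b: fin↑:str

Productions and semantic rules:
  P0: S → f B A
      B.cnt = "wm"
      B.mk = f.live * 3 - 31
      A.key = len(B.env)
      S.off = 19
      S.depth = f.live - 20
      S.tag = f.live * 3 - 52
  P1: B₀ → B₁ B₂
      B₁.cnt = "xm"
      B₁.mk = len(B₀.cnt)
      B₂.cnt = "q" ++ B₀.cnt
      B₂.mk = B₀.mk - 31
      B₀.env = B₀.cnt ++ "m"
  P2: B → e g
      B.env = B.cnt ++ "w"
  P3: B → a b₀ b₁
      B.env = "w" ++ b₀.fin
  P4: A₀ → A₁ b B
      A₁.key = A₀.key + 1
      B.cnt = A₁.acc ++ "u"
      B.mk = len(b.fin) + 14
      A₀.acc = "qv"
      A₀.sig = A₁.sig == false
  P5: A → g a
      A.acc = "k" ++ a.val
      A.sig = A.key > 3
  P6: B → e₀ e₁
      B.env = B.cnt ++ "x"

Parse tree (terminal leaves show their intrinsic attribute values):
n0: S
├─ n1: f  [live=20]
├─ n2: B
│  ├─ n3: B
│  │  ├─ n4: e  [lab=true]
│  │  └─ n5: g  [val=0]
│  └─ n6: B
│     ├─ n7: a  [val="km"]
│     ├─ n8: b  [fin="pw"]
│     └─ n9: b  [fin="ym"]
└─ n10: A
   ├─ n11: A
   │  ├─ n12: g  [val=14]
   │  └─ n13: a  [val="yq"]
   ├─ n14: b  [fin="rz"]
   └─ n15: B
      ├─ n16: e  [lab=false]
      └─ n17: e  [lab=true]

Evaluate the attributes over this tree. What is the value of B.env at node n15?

1. n1.live = 20  [terminal]
2. n2.cnt = "wm"  ["wm"]
3. n2.mk = 29  [f.live * 3 - 31]
4. n3.cnt = "xm"  ["xm"]
5. n3.mk = 2  [len(B₀.cnt)]
6. n4.lab = true  [terminal]
7. n5.val = 0  [terminal]
8. n3.env = "xmw"  [B.cnt ++ "w"]
9. n6.cnt = "qwm"  ["q" ++ B₀.cnt]
10. n6.mk = -2  [B₀.mk - 31]
11. n7.val = "km"  [terminal]
12. n8.fin = "pw"  [terminal]
13. n9.fin = "ym"  [terminal]
14. n6.env = "wpw"  ["w" ++ b₀.fin]
15. n2.env = "wmm"  [B₀.cnt ++ "m"]
16. n10.key = 3  [len(B.env)]
17. n11.key = 4  [A₀.key + 1]
18. n12.val = 14  [terminal]
19. n13.val = "yq"  [terminal]
20. n11.acc = "kyq"  ["k" ++ a.val]
21. n11.sig = true  [A.key > 3]
22. n14.fin = "rz"  [terminal]
23. n15.cnt = "kyqu"  [A₁.acc ++ "u"]
24. n15.mk = 16  [len(b.fin) + 14]
25. n16.lab = false  [terminal]
26. n17.lab = true  [terminal]
27. n15.env = "kyqux"  [B.cnt ++ "x"]
28. n10.acc = "qv"  ["qv"]
29. n10.sig = false  [A₁.sig == false]
30. n0.off = 19  [19]
31. n0.depth = 0  [f.live - 20]
32. n0.tag = 8  [f.live * 3 - 52]

"kyqux"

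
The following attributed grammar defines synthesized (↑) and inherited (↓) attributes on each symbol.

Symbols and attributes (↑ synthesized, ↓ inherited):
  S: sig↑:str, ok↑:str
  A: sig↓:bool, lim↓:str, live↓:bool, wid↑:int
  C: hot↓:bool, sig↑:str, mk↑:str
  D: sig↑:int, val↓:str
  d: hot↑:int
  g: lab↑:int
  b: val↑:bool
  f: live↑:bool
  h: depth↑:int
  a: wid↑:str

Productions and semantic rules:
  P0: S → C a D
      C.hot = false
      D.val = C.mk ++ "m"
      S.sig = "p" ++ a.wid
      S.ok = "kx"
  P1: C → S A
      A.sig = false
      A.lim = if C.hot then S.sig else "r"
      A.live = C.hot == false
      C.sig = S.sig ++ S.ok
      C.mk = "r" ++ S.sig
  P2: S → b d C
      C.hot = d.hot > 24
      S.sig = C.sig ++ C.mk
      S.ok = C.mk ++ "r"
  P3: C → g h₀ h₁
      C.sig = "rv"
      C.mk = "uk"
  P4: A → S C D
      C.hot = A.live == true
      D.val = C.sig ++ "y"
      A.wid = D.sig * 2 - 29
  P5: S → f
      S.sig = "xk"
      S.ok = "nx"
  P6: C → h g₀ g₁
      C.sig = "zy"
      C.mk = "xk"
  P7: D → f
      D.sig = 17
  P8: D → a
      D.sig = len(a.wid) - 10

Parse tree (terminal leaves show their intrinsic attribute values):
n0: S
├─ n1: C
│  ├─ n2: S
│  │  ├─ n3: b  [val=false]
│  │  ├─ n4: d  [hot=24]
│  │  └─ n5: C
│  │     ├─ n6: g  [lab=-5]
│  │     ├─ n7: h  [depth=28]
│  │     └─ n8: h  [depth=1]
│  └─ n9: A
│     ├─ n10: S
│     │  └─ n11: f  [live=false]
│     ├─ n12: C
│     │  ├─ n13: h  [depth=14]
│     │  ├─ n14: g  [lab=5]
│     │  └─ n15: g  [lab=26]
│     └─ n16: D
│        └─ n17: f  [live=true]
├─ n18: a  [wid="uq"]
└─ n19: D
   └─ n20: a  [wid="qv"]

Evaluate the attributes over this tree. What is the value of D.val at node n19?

1. n1.hot = false  [false]
2. n3.val = false  [terminal]
3. n4.hot = 24  [terminal]
4. n5.hot = false  [d.hot > 24]
5. n6.lab = -5  [terminal]
6. n7.depth = 28  [terminal]
7. n8.depth = 1  [terminal]
8. n5.sig = "rv"  ["rv"]
9. n5.mk = "uk"  ["uk"]
10. n2.sig = "rvuk"  [C.sig ++ C.mk]
11. n2.ok = "ukr"  [C.mk ++ "r"]
12. n9.sig = false  [false]
13. n9.lim = "r"  [if C.hot then S.sig else "r"]
14. n9.live = true  [C.hot == false]
15. n11.live = false  [terminal]
16. n10.sig = "xk"  ["xk"]
17. n10.ok = "nx"  ["nx"]
18. n12.hot = true  [A.live == true]
19. n13.depth = 14  [terminal]
20. n14.lab = 5  [terminal]
21. n15.lab = 26  [terminal]
22. n12.sig = "zy"  ["zy"]
23. n12.mk = "xk"  ["xk"]
24. n16.val = "zyy"  [C.sig ++ "y"]
25. n17.live = true  [terminal]
26. n16.sig = 17  [17]
27. n9.wid = 5  [D.sig * 2 - 29]
28. n1.sig = "rvukukr"  [S.sig ++ S.ok]
29. n1.mk = "rrvuk"  ["r" ++ S.sig]
30. n18.wid = "uq"  [terminal]
31. n19.val = "rrvukm"  [C.mk ++ "m"]
32. n20.wid = "qv"  [terminal]
33. n19.sig = -8  [len(a.wid) - 10]
34. n0.sig = "puq"  ["p" ++ a.wid]
35. n0.ok = "kx"  ["kx"]

"rrvukm"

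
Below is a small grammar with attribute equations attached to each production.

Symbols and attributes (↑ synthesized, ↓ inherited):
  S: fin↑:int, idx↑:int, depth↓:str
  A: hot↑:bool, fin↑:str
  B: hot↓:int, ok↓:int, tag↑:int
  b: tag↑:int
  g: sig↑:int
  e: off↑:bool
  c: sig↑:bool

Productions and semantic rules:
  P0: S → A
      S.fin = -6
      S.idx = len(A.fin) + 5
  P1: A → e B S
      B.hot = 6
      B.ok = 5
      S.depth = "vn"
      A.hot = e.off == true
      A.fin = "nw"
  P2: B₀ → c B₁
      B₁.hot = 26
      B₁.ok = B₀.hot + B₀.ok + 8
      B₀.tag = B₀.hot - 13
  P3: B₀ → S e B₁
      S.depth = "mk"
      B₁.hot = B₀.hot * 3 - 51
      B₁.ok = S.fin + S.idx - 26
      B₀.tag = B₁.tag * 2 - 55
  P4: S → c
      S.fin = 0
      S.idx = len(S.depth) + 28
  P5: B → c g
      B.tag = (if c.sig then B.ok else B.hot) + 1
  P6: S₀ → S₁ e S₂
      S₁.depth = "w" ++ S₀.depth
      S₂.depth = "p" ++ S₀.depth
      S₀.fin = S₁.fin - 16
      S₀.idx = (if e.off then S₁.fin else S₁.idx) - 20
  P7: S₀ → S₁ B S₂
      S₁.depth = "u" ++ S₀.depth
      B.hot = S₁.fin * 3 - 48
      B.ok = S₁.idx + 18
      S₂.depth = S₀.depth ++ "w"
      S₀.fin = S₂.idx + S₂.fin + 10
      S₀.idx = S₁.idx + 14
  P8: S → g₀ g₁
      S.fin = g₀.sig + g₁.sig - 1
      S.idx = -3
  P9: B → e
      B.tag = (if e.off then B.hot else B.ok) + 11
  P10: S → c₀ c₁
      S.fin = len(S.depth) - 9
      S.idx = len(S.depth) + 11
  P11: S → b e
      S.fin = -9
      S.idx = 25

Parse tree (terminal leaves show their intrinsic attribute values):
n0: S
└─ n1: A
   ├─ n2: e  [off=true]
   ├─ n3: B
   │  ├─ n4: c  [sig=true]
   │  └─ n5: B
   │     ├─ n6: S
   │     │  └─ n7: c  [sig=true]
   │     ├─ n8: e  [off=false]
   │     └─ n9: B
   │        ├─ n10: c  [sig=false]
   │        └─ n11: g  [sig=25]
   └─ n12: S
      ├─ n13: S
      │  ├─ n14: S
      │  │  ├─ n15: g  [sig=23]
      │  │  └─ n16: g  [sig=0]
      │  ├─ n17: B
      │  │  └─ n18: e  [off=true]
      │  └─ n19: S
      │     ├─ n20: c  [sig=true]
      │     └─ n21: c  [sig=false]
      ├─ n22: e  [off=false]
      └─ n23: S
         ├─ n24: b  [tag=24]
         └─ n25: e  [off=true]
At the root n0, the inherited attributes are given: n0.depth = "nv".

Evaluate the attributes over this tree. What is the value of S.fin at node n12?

4

1. n0.depth = "nv"  [given at root]
2. n2.off = true  [terminal]
3. n3.hot = 6  [6]
4. n3.ok = 5  [5]
5. n4.sig = true  [terminal]
6. n5.hot = 26  [26]
7. n5.ok = 19  [B₀.hot + B₀.ok + 8]
8. n6.depth = "mk"  ["mk"]
9. n7.sig = true  [terminal]
10. n6.fin = 0  [0]
11. n6.idx = 30  [len(S.depth) + 28]
12. n8.off = false  [terminal]
13. n9.hot = 27  [B₀.hot * 3 - 51]
14. n9.ok = 4  [S.fin + S.idx - 26]
15. n10.sig = false  [terminal]
16. n11.sig = 25  [terminal]
17. n9.tag = 28  [(if c.sig then B.ok else B.hot) + 1]
18. n5.tag = 1  [B₁.tag * 2 - 55]
19. n3.tag = -7  [B₀.hot - 13]
20. n12.depth = "vn"  ["vn"]
21. n13.depth = "wvn"  ["w" ++ S₀.depth]
22. n14.depth = "uwvn"  ["u" ++ S₀.depth]
23. n15.sig = 23  [terminal]
24. n16.sig = 0  [terminal]
25. n14.fin = 22  [g₀.sig + g₁.sig - 1]
26. n14.idx = -3  [-3]
27. n17.hot = 18  [S₁.fin * 3 - 48]
28. n17.ok = 15  [S₁.idx + 18]
29. n18.off = true  [terminal]
30. n17.tag = 29  [(if e.off then B.hot else B.ok) + 11]
31. n19.depth = "wvnw"  [S₀.depth ++ "w"]
32. n20.sig = true  [terminal]
33. n21.sig = false  [terminal]
34. n19.fin = -5  [len(S.depth) - 9]
35. n19.idx = 15  [len(S.depth) + 11]
36. n13.fin = 20  [S₂.idx + S₂.fin + 10]
37. n13.idx = 11  [S₁.idx + 14]
38. n22.off = false  [terminal]
39. n23.depth = "pvn"  ["p" ++ S₀.depth]
40. n24.tag = 24  [terminal]
41. n25.off = true  [terminal]
42. n23.fin = -9  [-9]
43. n23.idx = 25  [25]
44. n12.fin = 4  [S₁.fin - 16]
45. n12.idx = -9  [(if e.off then S₁.fin else S₁.idx) - 20]
46. n1.hot = true  [e.off == true]
47. n1.fin = "nw"  ["nw"]
48. n0.fin = -6  [-6]
49. n0.idx = 7  [len(A.fin) + 5]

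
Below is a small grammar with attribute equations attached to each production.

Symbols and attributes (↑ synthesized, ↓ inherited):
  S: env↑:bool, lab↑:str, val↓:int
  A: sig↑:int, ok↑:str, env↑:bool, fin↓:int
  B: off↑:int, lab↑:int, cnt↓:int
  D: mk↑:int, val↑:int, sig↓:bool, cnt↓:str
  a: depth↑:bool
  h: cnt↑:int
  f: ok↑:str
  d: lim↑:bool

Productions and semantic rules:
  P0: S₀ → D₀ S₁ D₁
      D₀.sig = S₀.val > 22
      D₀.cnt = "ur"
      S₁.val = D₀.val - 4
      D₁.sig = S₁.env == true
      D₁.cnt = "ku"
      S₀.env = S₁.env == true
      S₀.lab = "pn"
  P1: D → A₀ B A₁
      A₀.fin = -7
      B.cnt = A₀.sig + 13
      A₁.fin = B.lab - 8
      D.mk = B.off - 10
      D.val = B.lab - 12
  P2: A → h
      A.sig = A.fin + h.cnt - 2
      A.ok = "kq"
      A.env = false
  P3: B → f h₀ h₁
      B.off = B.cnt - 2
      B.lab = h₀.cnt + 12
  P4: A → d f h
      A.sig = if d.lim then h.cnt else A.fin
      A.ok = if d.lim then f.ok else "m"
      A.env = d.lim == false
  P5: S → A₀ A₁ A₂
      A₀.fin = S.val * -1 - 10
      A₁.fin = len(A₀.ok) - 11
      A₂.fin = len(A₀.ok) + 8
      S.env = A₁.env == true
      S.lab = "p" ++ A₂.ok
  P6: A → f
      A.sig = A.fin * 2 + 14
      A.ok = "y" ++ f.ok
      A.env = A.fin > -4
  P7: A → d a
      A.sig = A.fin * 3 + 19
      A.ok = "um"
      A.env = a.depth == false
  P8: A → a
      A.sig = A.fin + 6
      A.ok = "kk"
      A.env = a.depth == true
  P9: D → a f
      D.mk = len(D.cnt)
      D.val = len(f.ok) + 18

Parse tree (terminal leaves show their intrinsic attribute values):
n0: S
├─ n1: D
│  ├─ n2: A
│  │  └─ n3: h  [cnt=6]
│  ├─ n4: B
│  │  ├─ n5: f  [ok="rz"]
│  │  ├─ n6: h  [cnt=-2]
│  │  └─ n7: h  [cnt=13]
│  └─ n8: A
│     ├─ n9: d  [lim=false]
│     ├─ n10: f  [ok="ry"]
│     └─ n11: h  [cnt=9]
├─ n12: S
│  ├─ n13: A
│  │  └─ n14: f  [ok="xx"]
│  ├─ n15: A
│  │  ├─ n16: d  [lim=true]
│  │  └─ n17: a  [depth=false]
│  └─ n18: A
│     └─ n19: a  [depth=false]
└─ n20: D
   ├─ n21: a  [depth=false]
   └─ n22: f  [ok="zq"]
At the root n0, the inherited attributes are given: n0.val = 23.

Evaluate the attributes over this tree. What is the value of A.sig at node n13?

1. n0.val = 23  [given at root]
2. n1.sig = true  [S₀.val > 22]
3. n1.cnt = "ur"  ["ur"]
4. n2.fin = -7  [-7]
5. n3.cnt = 6  [terminal]
6. n2.sig = -3  [A.fin + h.cnt - 2]
7. n2.ok = "kq"  ["kq"]
8. n2.env = false  [false]
9. n4.cnt = 10  [A₀.sig + 13]
10. n5.ok = "rz"  [terminal]
11. n6.cnt = -2  [terminal]
12. n7.cnt = 13  [terminal]
13. n4.off = 8  [B.cnt - 2]
14. n4.lab = 10  [h₀.cnt + 12]
15. n8.fin = 2  [B.lab - 8]
16. n9.lim = false  [terminal]
17. n10.ok = "ry"  [terminal]
18. n11.cnt = 9  [terminal]
19. n8.sig = 2  [if d.lim then h.cnt else A.fin]
20. n8.ok = "m"  [if d.lim then f.ok else "m"]
21. n8.env = true  [d.lim == false]
22. n1.mk = -2  [B.off - 10]
23. n1.val = -2  [B.lab - 12]
24. n12.val = -6  [D₀.val - 4]
25. n13.fin = -4  [S.val * -1 - 10]
26. n14.ok = "xx"  [terminal]
27. n13.sig = 6  [A.fin * 2 + 14]
28. n13.ok = "yxx"  ["y" ++ f.ok]
29. n13.env = false  [A.fin > -4]
30. n15.fin = -8  [len(A₀.ok) - 11]
31. n16.lim = true  [terminal]
32. n17.depth = false  [terminal]
33. n15.sig = -5  [A.fin * 3 + 19]
34. n15.ok = "um"  ["um"]
35. n15.env = true  [a.depth == false]
36. n18.fin = 11  [len(A₀.ok) + 8]
37. n19.depth = false  [terminal]
38. n18.sig = 17  [A.fin + 6]
39. n18.ok = "kk"  ["kk"]
40. n18.env = false  [a.depth == true]
41. n12.env = true  [A₁.env == true]
42. n12.lab = "pkk"  ["p" ++ A₂.ok]
43. n20.sig = true  [S₁.env == true]
44. n20.cnt = "ku"  ["ku"]
45. n21.depth = false  [terminal]
46. n22.ok = "zq"  [terminal]
47. n20.mk = 2  [len(D.cnt)]
48. n20.val = 20  [len(f.ok) + 18]
49. n0.env = true  [S₁.env == true]
50. n0.lab = "pn"  ["pn"]

6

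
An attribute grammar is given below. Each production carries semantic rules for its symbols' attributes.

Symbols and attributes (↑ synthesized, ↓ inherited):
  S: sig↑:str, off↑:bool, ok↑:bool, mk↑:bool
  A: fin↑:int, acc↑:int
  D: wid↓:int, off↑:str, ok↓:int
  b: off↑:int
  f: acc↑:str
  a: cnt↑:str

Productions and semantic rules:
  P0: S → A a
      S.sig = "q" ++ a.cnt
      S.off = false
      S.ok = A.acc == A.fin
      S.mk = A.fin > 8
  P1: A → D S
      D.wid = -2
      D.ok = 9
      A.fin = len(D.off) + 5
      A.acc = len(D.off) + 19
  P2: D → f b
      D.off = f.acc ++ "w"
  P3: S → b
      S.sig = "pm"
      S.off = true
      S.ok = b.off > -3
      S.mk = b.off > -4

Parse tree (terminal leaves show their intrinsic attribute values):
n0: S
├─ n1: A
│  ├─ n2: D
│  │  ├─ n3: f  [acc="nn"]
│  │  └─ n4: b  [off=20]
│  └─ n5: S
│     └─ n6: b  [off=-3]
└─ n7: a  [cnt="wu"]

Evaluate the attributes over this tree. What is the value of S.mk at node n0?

false

1. n2.wid = -2  [-2]
2. n2.ok = 9  [9]
3. n3.acc = "nn"  [terminal]
4. n4.off = 20  [terminal]
5. n2.off = "nnw"  [f.acc ++ "w"]
6. n6.off = -3  [terminal]
7. n5.sig = "pm"  ["pm"]
8. n5.off = true  [true]
9. n5.ok = false  [b.off > -3]
10. n5.mk = true  [b.off > -4]
11. n1.fin = 8  [len(D.off) + 5]
12. n1.acc = 22  [len(D.off) + 19]
13. n7.cnt = "wu"  [terminal]
14. n0.sig = "qwu"  ["q" ++ a.cnt]
15. n0.off = false  [false]
16. n0.ok = false  [A.acc == A.fin]
17. n0.mk = false  [A.fin > 8]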